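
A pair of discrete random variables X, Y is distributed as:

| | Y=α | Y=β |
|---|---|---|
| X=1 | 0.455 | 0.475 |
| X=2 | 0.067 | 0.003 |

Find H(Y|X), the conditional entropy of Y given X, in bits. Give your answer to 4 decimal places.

0.9476 bits

Chain rule: H(Y|X) = H(X,Y) − H(X).
Marginals: p(X) = (0.9300, 0.0700), p(Y) = (0.5220, 0.4780).
H(X,Y) = 1.3135 bits; H(X) = 0.3659 bits.
H(Y|X) = 1.3135 − 0.3659 = 0.9476 bits.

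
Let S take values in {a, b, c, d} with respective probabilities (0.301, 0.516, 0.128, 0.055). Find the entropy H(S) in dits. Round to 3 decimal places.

H(S) = −Σ p·log₁₀ p.
  −(0.301)·log₁₀(0.301) = 0.1570
  −(0.516)·log₁₀(0.516) = 0.1483
  −(0.128)·log₁₀(0.128) = 0.1143
  −(0.055)·log₁₀(0.055) = 0.0693
Sum: 0.1570 + 0.1483 + 0.1143 + 0.0693 = 0.489 dits.

0.489 dits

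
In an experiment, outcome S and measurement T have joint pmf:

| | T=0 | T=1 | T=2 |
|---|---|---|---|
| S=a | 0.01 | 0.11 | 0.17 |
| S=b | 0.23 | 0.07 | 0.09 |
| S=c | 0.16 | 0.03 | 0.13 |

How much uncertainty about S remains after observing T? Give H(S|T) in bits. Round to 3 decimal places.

1.346 bits

Chain rule: H(S|T) = H(S,T) − H(T).
Marginals: p(S) = (0.2900, 0.3900, 0.3200), p(T) = (0.4000, 0.2100, 0.3900).
H(S,T) = 2.8776 bits; H(T) = 1.5314 bits.
H(S|T) = 2.8776 − 1.5314 = 1.346 bits.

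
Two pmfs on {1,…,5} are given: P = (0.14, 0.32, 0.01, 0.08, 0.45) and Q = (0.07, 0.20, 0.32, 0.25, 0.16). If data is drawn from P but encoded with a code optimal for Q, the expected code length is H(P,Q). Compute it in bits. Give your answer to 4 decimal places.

H(P,Q) = −Σ p·log₂ q.
  −0.14·log₂(0.07) = 0.53711
  −0.32·log₂(0.20) = 0.74302
  −0.01·log₂(0.32) = 0.01644
  −0.08·log₂(0.25) = 0.16000
  −0.45·log₂(0.16) = 1.18974
H(P,Q) = 2.6463 bits.

2.6463 bits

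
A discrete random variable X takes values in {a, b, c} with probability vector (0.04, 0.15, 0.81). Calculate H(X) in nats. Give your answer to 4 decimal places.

H(X) = −Σ p·ln p.
  −(0.04)·ln(0.04) = 0.12876
  −(0.15)·ln(0.15) = 0.28457
  −(0.81)·ln(0.81) = 0.17068
Sum: 0.12876 + 0.28457 + 0.17068 = 0.5840 nats.

0.5840 nats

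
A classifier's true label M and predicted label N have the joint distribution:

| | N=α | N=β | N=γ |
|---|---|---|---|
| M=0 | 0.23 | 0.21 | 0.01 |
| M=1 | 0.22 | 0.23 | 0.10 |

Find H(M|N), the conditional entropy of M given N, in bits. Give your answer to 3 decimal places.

0.938 bits

Marginals: p(M) = (0.4500, 0.5500), p(N) = (0.4500, 0.4400, 0.1100).
H(M|N) = Σ p(N) · H(M|N=·).
  N=α: p=0.4500, H(M|N=α) = 0.9996
  N=β: p=0.4400, H(M|N=β) = 0.9985
  N=γ: p=0.1100, H(M|N=γ) = 0.4395
Weighted sum = 0.938 bits.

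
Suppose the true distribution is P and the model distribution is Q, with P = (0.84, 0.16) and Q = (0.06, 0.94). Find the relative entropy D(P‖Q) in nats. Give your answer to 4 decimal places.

1.9335 nats

D(P‖Q) = Σ p·ln(p/q).
  0.84·ln(0.84/0.06) = 2.21681
  0.16·ln(0.16/0.94) = -0.28331
D(P‖Q) = 1.9335 nats.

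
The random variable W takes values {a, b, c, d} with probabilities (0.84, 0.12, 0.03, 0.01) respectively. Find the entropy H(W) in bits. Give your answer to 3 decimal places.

H(W) = −Σ p·log₂ p.
  −(0.84)·log₂(0.84) = 0.2113
  −(0.12)·log₂(0.12) = 0.3671
  −(0.03)·log₂(0.03) = 0.1518
  −(0.01)·log₂(0.01) = 0.0664
Sum: 0.2113 + 0.3671 + 0.1518 + 0.0664 = 0.797 bits.

0.797 bits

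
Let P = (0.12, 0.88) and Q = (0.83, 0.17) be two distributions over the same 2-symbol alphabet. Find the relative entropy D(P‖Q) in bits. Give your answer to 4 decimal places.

D(P‖Q) = Σ p·log₂(p/q).
  0.12·log₂(0.12/0.83) = -0.33481
  0.88·log₂(0.88/0.17) = 2.08733
D(P‖Q) = 1.7525 bits.

1.7525 bits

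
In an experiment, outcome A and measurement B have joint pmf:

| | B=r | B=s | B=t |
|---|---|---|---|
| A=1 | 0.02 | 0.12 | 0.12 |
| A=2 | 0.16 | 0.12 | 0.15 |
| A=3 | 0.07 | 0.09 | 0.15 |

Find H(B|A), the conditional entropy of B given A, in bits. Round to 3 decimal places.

Marginals: p(A) = (0.2600, 0.4300, 0.3100), p(B) = (0.2500, 0.3300, 0.4200).
H(B|A) = Σ p(A) · H(B|A=·).
  A=1: p=0.2600, H(B|A=1) = 1.3143
  A=2: p=0.4300, H(B|A=2) = 1.5746
  A=3: p=0.3100, H(B|A=3) = 1.5095
Weighted sum = 1.487 bits.

1.487 bits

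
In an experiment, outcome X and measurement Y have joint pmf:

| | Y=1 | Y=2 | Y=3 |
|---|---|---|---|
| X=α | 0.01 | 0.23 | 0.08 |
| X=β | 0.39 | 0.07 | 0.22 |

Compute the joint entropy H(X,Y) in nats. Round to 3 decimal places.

1.473 nats

H(X,Y) = −Σ p(x,y)·ln p(x,y) over all 6 cells.
  cell (α,1): −0.01·ln0.01 = 0.0461
  cell (α,2): −0.23·ln0.23 = 0.3380
  cell (α,3): −0.08·ln0.08 = 0.2021
  cell (β,1): −0.39·ln0.39 = 0.3672
  cell (β,2): −0.07·ln0.07 = 0.1861
  cell (β,3): −0.22·ln0.22 = 0.3331
Sum = 1.473 nats.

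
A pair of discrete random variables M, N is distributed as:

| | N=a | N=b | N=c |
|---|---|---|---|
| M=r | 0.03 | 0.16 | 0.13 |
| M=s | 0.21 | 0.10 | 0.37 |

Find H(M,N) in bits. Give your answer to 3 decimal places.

2.293 bits

H(M,N) = −Σ p(x,y)·log₂ p(x,y) over all 6 cells.
  cell (r,a): −0.03·log₂0.03 = 0.1518
  cell (r,b): −0.16·log₂0.16 = 0.4230
  cell (r,c): −0.13·log₂0.13 = 0.3826
  cell (s,a): −0.21·log₂0.21 = 0.4728
  cell (s,b): −0.10·log₂0.10 = 0.3322
  cell (s,c): −0.37·log₂0.37 = 0.5307
Sum = 2.293 bits.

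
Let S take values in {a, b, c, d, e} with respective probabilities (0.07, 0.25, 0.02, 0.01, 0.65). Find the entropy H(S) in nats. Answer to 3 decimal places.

H(S) = −Σ p·ln p.
  −(0.07)·ln(0.07) = 0.1861
  −(0.25)·ln(0.25) = 0.3466
  −(0.02)·ln(0.02) = 0.0782
  −(0.01)·ln(0.01) = 0.0461
  −(0.65)·ln(0.65) = 0.2800
Sum: 0.1861 + 0.3466 + 0.0782 + 0.0461 + 0.2800 = 0.937 nats.

0.937 nats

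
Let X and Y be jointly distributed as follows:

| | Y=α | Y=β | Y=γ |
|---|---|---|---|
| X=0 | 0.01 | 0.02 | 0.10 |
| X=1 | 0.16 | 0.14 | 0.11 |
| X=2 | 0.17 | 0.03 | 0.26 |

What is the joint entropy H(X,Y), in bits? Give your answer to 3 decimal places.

H(X,Y) = −Σ p(x,y)·log₂ p(x,y) over all 9 cells.
  cell (0,α): −0.01·log₂0.01 = 0.0664
  cell (0,β): −0.02·log₂0.02 = 0.1129
  cell (0,γ): −0.10·log₂0.10 = 0.3322
  cell (1,α): −0.16·log₂0.16 = 0.4230
  cell (1,β): −0.14·log₂0.14 = 0.3971
  cell (1,γ): −0.11·log₂0.11 = 0.3503
  cell (2,α): −0.17·log₂0.17 = 0.4346
  cell (2,β): −0.03·log₂0.03 = 0.1518
  cell (2,γ): −0.26·log₂0.26 = 0.5053
Sum = 2.774 bits.

2.774 bits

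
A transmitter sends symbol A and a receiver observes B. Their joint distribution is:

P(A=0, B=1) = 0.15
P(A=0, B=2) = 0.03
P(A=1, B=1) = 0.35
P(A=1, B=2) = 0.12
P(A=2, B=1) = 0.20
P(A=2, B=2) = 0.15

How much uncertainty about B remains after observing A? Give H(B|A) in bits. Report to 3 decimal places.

Chain rule: H(B|A) = H(A,B) − H(A).
Marginals: p(A) = (0.1800, 0.4700, 0.3500), p(B) = (0.7000, 0.3000).
H(A,B) = 2.3344 bits; H(A) = 1.4874 bits.
H(B|A) = 2.3344 − 1.4874 = 0.847 bits.

0.847 bits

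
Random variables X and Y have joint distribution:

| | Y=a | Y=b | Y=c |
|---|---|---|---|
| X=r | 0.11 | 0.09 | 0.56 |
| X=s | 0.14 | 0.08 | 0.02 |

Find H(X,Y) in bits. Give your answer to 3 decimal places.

1.933 bits

H(X,Y) = −Σ p(x,y)·log₂ p(x,y) over all 6 cells.
  cell (r,a): −0.11·log₂0.11 = 0.3503
  cell (r,b): −0.09·log₂0.09 = 0.3127
  cell (r,c): −0.56·log₂0.56 = 0.4684
  cell (s,a): −0.14·log₂0.14 = 0.3971
  cell (s,b): −0.08·log₂0.08 = 0.2915
  cell (s,c): −0.02·log₂0.02 = 0.1129
Sum = 1.933 bits.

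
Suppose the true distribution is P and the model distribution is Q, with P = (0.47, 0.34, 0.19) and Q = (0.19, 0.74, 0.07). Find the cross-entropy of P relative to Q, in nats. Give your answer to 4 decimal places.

H(P,Q) = −Σ p·ln q.
  −0.47·ln(0.19) = 0.78054
  −0.34·ln(0.74) = 0.10238
  −0.19·ln(0.07) = 0.50526
H(P,Q) = 1.3882 nats.

1.3882 nats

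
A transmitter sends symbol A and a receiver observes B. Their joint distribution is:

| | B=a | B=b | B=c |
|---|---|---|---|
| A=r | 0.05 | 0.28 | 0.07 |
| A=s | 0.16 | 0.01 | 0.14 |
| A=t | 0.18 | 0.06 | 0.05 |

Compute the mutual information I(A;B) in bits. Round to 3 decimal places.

0.345 bits

Marginals: p(A) = (0.4000, 0.3100, 0.2900), p(B) = (0.3900, 0.3500, 0.2600).
I(A;B) = Σ p(x,y)·log₂[p(x,y)/(p(x)p(y))].
  (r,a): 0.05·log₂(0.3205) = -0.0821
  (r,b): 0.28·log₂(2.0000) = 0.2800
  (r,c): 0.07·log₂(0.6731) = -0.0400
  (s,a): 0.16·log₂(1.3234) = 0.0647
  (s,b): 0.01·log₂(0.0922) = -0.0344
  (s,c): 0.14·log₂(1.7370) = 0.1115
  (t,a): 0.18·log₂(1.5915) = 0.1207
  (t,b): 0.06·log₂(0.5911) = -0.0455
  (t,c): 0.05·log₂(0.6631) = -0.0296
Sum = 0.345 bits.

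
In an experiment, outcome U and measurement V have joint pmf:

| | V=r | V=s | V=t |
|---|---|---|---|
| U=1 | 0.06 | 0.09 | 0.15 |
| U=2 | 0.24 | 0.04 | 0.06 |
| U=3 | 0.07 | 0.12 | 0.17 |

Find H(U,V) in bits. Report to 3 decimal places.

2.960 bits

H(U,V) = −Σ p(x,y)·log₂ p(x,y) over all 9 cells.
  cell (1,r): −0.06·log₂0.06 = 0.2435
  cell (1,s): −0.09·log₂0.09 = 0.3127
  cell (1,t): −0.15·log₂0.15 = 0.4105
  cell (2,r): −0.24·log₂0.24 = 0.4941
  cell (2,s): −0.04·log₂0.04 = 0.1858
  cell (2,t): −0.06·log₂0.06 = 0.2435
  cell (3,r): −0.07·log₂0.07 = 0.2686
  cell (3,s): −0.12·log₂0.12 = 0.3671
  cell (3,t): −0.17·log₂0.17 = 0.4346
Sum = 2.960 bits.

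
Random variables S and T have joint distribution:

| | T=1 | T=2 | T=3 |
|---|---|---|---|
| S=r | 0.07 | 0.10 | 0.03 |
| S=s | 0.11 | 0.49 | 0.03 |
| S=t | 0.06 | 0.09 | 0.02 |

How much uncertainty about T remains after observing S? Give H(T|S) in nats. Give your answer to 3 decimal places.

Marginals: p(S) = (0.2000, 0.6300, 0.1700), p(T) = (0.2400, 0.6800, 0.0800).
H(T|S) = Σ p(S) · H(T|S=·).
  S=r: p=0.2000, H(T|S=r) = 0.9986
  S=s: p=0.6300, H(T|S=s) = 0.6452
  S=t: p=0.1700, H(T|S=t) = 0.9560
Weighted sum = 0.769 nats.

0.769 nats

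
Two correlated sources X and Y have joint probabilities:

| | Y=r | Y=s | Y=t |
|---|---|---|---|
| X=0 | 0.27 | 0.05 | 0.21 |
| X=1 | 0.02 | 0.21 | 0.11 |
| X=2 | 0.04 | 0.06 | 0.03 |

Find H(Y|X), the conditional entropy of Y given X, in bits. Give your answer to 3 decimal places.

Chain rule: H(Y|X) = H(X,Y) − H(X).
Marginals: p(X) = (0.5300, 0.3400, 0.1300), p(Y) = (0.3300, 0.3200, 0.3500).
H(X,Y) = 2.7160 bits; H(X) = 1.3973 bits.
H(Y|X) = 2.7160 − 1.3973 = 1.319 bits.

1.319 bits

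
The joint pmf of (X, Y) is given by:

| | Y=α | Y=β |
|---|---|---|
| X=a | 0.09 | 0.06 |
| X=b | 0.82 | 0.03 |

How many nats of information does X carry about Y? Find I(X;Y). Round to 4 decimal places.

0.0718 nats

Marginals: p(X) = (0.1500, 0.8500), p(Y) = (0.9100, 0.0900).
I(X;Y) = Σ p(x,y)·ln[p(x,y)/(p(x)p(y))].
  (a,α): 0.09·ln(0.6593) = -0.03749
  (a,β): 0.06·ln(4.4444) = 0.08950
  (b,α): 0.82·ln(1.0601) = 0.04787
  (b,β): 0.03·ln(0.3922) = -0.02808
Sum = 0.0718 nats.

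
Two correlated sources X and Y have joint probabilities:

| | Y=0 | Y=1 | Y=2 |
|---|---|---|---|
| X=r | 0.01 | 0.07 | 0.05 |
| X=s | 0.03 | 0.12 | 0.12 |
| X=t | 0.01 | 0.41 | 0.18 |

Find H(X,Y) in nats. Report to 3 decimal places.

H(X,Y) = −Σ p(x,y)·ln p(x,y) over all 9 cells.
  cell (r,0): −0.01·ln0.01 = 0.0461
  cell (r,1): −0.07·ln0.07 = 0.1861
  cell (r,2): −0.05·ln0.05 = 0.1498
  cell (s,0): −0.03·ln0.03 = 0.1052
  cell (s,1): −0.12·ln0.12 = 0.2544
  cell (s,2): −0.12·ln0.12 = 0.2544
  cell (t,0): −0.01·ln0.01 = 0.0461
  cell (t,1): −0.41·ln0.41 = 0.3656
  cell (t,2): −0.18·ln0.18 = 0.3087
Sum = 1.716 nats.

1.716 nats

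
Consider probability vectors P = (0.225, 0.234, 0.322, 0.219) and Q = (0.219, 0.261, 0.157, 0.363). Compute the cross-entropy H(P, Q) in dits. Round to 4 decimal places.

H(P,Q) = −Σ p·log₁₀ q.
  −0.225·log₁₀(0.219) = 0.14840
  −0.234·log₁₀(0.261) = 0.13651
  −0.322·log₁₀(0.157) = 0.25892
  −0.219·log₁₀(0.363) = 0.09638
H(P,Q) = 0.6402 dits.

0.6402 dits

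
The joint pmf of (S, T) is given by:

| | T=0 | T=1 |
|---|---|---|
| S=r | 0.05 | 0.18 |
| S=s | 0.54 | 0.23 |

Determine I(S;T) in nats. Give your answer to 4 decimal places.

Marginals: p(S) = (0.2300, 0.7700), p(T) = (0.5900, 0.4100).
I(S;T) = Σ p(x,y)·ln[p(x,y)/(p(x)p(y))].
  (r,0): 0.05·ln(0.3685) = -0.04992
  (r,1): 0.18·ln(1.9088) = 0.11637
  (s,0): 0.54·ln(1.1886) = 0.09332
  (s,1): 0.23·ln(0.7285) = -0.07284
Sum = 0.0869 nats.

0.0869 nats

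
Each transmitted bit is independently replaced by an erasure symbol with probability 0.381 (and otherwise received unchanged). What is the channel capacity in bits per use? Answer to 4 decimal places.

0.6190 bits

Binary erasure channel: capacity C = 1 − ε.
C = 1 − 0.381 = 0.6190 bits per channel use.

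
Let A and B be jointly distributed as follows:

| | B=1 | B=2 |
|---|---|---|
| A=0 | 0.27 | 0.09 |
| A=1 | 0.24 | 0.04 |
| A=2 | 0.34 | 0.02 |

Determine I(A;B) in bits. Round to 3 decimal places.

0.041 bits

Marginals: p(A) = (0.3600, 0.2800, 0.3600), p(B) = (0.8500, 0.1500).
I(A;B) = H(A) + H(B) − H(A,B).
H(A) = 1.5755, H(B) = 0.6098, H(A,B) = 2.1446.
I(A;B) = 1.5755 + 0.6098 − 2.1446 = 0.041 bits.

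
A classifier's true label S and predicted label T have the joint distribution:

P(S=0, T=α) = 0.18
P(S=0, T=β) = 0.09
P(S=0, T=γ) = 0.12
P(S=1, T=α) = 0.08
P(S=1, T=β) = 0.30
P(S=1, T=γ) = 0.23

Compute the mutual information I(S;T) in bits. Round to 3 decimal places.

0.105 bits

Marginals: p(S) = (0.3900, 0.6100), p(T) = (0.2600, 0.3900, 0.3500).
I(S;T) = H(S) + H(T) − H(S,T).
H(S) = 0.9648, H(T) = 1.5652, H(S,T) = 2.4253.
I(S;T) = 0.9648 + 1.5652 − 2.4253 = 0.105 bits.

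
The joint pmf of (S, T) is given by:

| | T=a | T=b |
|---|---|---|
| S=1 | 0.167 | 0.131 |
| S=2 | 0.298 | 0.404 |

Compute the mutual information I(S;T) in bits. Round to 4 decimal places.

0.0112 bits

Marginals: p(S) = (0.2980, 0.7020), p(T) = (0.4650, 0.5350).
I(S;T) = Σ p(x,y)·log₂[p(x,y)/(p(x)p(y))].
  (1,a): 0.167·log₂(1.2052) = 0.04496
  (1,b): 0.131·log₂(0.8217) = -0.03712
  (2,a): 0.298·log₂(0.9129) = -0.03918
  (2,b): 0.404·log₂(1.0757) = 0.04253
Sum = 0.0112 bits.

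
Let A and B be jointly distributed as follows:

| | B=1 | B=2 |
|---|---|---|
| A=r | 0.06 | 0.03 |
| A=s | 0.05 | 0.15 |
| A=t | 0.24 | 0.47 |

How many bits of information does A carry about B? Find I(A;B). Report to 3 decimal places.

Marginals: p(A) = (0.0900, 0.2000, 0.7100), p(B) = (0.3500, 0.6500).
I(A;B) = H(A) + H(B) − H(A,B).
H(A) = 1.1279, H(B) = 0.9341, H(A,B) = 2.0280.
I(A;B) = 1.1279 + 0.9341 − 2.0280 = 0.034 bits.

0.034 bits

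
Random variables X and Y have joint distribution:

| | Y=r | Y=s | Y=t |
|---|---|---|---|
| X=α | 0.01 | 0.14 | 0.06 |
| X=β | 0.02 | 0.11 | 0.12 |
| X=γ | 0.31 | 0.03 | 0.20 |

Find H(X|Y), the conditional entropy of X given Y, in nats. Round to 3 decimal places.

Chain rule: H(X|Y) = H(X,Y) − H(Y).
Marginals: p(X) = (0.2100, 0.2500, 0.5400), p(Y) = (0.3400, 0.2800, 0.3800).
H(X,Y) = 1.8557 nats; H(Y) = 1.0909 nats.
H(X|Y) = 1.8557 − 1.0909 = 0.765 nats.

0.765 nats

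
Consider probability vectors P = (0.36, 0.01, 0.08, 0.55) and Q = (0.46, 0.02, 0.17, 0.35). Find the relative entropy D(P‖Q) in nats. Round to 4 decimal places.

D(P‖Q) = Σ p·ln(p/q).
  0.36·ln(0.36/0.46) = -0.08824
  0.01·ln(0.01/0.02) = -0.00693
  0.08·ln(0.08/0.17) = -0.06030
  0.55·ln(0.55/0.35) = 0.24859
D(P‖Q) = 0.0931 nats.

0.0931 nats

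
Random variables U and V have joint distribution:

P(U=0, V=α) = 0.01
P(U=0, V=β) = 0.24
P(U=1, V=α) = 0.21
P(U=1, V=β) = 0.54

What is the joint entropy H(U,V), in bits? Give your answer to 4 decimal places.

1.5134 bits

H(U,V) = −Σ p(x,y)·log₂ p(x,y) over all 4 cells.
  cell (0,α): −0.01·log₂0.01 = 0.06644
  cell (0,β): −0.24·log₂0.24 = 0.49413
  cell (1,α): −0.21·log₂0.21 = 0.47282
  cell (1,β): −0.54·log₂0.54 = 0.48004
Sum = 1.5134 bits.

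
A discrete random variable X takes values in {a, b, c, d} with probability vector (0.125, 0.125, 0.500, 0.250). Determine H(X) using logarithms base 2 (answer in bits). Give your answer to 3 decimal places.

H(X) = −Σ p·log₂ p.
  −(0.125)·log₂(0.125) = 0.3750
  −(0.125)·log₂(0.125) = 0.3750
  −(0.500)·log₂(0.500) = 0.5000
  −(0.250)·log₂(0.250) = 0.5000
Sum: 0.3750 + 0.3750 + 0.5000 + 0.5000 = 1.750 bits.

1.750 bits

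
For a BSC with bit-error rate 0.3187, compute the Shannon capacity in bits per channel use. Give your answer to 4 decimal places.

0.0970 bits

Binary symmetric channel: C = 1 − h₂(ε) where h₂ is the binary entropy function.
h₂(0.3187) = −0.3187·log₂0.3187 − 0.6813·log₂0.6813 = 0.9030.
C = 1 − 0.9030 = 0.0970 bits per channel use.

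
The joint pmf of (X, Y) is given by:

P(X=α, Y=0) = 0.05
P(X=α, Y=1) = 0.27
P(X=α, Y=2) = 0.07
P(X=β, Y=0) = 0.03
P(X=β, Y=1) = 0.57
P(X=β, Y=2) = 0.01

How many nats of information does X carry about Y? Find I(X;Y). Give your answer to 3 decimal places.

Marginals: p(X) = (0.3900, 0.6100), p(Y) = (0.0800, 0.8400, 0.0800).
I(X;Y) = H(X) + H(Y) − H(X,Y).
H(X) = 0.6687, H(Y) = 0.5506, H(X,Y) = 1.1611.
I(X;Y) = 0.6687 + 0.5506 − 1.1611 = 0.058 nats.

0.058 nats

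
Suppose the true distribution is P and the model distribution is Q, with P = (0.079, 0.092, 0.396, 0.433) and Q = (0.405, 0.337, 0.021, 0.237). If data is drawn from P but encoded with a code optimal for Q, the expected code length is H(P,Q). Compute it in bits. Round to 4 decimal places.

3.3538 bits

H(P,Q) = −Σ p·log₂ q.
  −0.079·log₂(0.405) = 0.10302
  −0.092·log₂(0.337) = 0.14436
  −0.396·log₂(0.021) = 2.20709
  −0.433·log₂(0.237) = 0.89936
H(P,Q) = 3.3538 bits.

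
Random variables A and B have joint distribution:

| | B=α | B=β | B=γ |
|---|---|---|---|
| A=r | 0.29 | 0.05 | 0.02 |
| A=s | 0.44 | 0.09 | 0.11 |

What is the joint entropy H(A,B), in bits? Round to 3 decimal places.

2.031 bits

H(A,B) = −Σ p(x,y)·log₂ p(x,y) over all 6 cells.
  cell (r,α): −0.29·log₂0.29 = 0.5179
  cell (r,β): −0.05·log₂0.05 = 0.2161
  cell (r,γ): −0.02·log₂0.02 = 0.1129
  cell (s,α): −0.44·log₂0.44 = 0.5211
  cell (s,β): −0.09·log₂0.09 = 0.3127
  cell (s,γ): −0.11·log₂0.11 = 0.3503
Sum = 2.031 bits.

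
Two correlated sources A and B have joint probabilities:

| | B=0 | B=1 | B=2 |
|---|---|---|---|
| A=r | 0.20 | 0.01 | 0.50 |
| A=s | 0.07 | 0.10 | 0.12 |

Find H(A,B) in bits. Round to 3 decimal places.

1.999 bits

H(A,B) = −Σ p(x,y)·log₂ p(x,y) over all 6 cells.
  cell (r,0): −0.20·log₂0.20 = 0.4644
  cell (r,1): −0.01·log₂0.01 = 0.0664
  cell (r,2): −0.50·log₂0.50 = 0.5000
  cell (s,0): −0.07·log₂0.07 = 0.2686
  cell (s,1): −0.10·log₂0.10 = 0.3322
  cell (s,2): −0.12·log₂0.12 = 0.3671
Sum = 1.999 bits.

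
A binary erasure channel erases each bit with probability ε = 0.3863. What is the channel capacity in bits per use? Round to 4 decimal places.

Binary erasure channel: capacity C = 1 − ε.
C = 1 − 0.3863 = 0.6137 bits per channel use.

0.6137 bits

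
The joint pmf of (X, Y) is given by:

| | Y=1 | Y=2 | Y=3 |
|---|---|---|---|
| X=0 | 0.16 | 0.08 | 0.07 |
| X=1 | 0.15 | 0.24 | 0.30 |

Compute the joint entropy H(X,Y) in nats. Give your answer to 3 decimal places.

1.670 nats

H(X,Y) = −Σ p(x,y)·ln p(x,y) over all 6 cells.
  cell (0,1): −0.16·ln0.16 = 0.2932
  cell (0,2): −0.08·ln0.08 = 0.2021
  cell (0,3): −0.07·ln0.07 = 0.1861
  cell (1,1): −0.15·ln0.15 = 0.2846
  cell (1,2): −0.24·ln0.24 = 0.3425
  cell (1,3): −0.30·ln0.30 = 0.3612
Sum = 1.670 nats.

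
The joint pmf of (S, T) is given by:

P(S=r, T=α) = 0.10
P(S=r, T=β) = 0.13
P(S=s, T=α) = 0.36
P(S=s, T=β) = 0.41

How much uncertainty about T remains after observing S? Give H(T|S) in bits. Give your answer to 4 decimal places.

Chain rule: H(T|S) = H(S,T) − H(S).
Marginals: p(S) = (0.2300, 0.7700), p(T) = (0.4600, 0.5400).
H(S,T) = 1.7728 bits; H(S) = 0.7780 bits.
H(T|S) = 1.7728 − 0.7780 = 0.9948 bits.

0.9948 bits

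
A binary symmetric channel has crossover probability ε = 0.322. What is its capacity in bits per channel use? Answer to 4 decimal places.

Binary symmetric channel: C = 1 − h₂(ε) where h₂ is the binary entropy function.
h₂(0.322) = −0.322·log₂0.322 − 0.678·log₂0.678 = 0.9065.
C = 1 − 0.9065 = 0.0935 bits per channel use.

0.0935 bits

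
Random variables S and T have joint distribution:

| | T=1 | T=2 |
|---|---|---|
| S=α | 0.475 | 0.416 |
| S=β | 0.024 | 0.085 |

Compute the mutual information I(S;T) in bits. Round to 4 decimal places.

Marginals: p(S) = (0.8910, 0.1090), p(T) = (0.4990, 0.5010).
I(S;T) = H(S) + H(T) − H(S,T).
H(S) = 0.4969, H(T) = 1.0000, H(S,T) = 1.4680.
I(S;T) = 0.4969 + 1.0000 − 1.4680 = 0.0289 bits.

0.0289 bits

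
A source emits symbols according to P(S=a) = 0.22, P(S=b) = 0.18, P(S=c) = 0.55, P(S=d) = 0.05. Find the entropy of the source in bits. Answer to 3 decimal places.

1.616 bits

H(S) = −Σ p·log₂ p.
  −(0.22)·log₂(0.22) = 0.4806
  −(0.18)·log₂(0.18) = 0.4453
  −(0.55)·log₂(0.55) = 0.4744
  −(0.05)·log₂(0.05) = 0.2161
Sum: 0.4806 + 0.4453 + 0.4744 + 0.2161 = 1.616 bits.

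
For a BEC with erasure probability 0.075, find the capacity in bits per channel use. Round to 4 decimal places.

0.9250 bits

Binary erasure channel: capacity C = 1 − ε.
C = 1 − 0.075 = 0.9250 bits per channel use.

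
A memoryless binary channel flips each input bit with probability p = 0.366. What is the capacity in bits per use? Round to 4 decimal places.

0.0524 bits

Binary symmetric channel: C = 1 − h₂(ε) where h₂ is the binary entropy function.
h₂(0.366) = −0.366·log₂0.366 − 0.634·log₂0.634 = 0.9476.
C = 1 − 0.9476 = 0.0524 bits per channel use.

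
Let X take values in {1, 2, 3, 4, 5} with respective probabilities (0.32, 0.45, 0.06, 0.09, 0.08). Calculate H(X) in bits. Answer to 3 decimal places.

H(X) = −Σ p·log₂ p.
  −(0.32)·log₂(0.32) = 0.5260
  −(0.45)·log₂(0.45) = 0.5184
  −(0.06)·log₂(0.06) = 0.2435
  −(0.09)·log₂(0.09) = 0.3127
  −(0.08)·log₂(0.08) = 0.2915
Sum: 0.5260 + 0.5184 + 0.2435 + 0.3127 + 0.2915 = 1.892 bits.

1.892 bits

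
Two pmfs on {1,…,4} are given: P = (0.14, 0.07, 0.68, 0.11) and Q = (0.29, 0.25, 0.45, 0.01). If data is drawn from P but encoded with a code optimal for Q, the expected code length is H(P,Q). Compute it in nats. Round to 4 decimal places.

H(P,Q) = −Σ p·ln q.
  −0.14·ln(0.29) = 0.17330
  −0.07·ln(0.25) = 0.09704
  −0.68·ln(0.45) = 0.54299
  −0.11·ln(0.01) = 0.50657
H(P,Q) = 1.3199 nats.

1.3199 nats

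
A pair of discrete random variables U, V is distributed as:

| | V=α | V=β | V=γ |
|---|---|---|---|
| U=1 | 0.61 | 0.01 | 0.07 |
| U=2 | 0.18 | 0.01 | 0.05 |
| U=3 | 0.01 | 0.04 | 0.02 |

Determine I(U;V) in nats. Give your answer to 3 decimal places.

Marginals: p(U) = (0.6900, 0.2400, 0.0700), p(V) = (0.8000, 0.0600, 0.1400).
I(U;V) = H(U) + H(V) − H(U,V).
H(U) = 0.7847, H(V) = 0.6226, H(U,V) = 1.2913.
I(U;V) = 0.7847 + 0.6226 − 1.2913 = 0.116 nats.

0.116 nats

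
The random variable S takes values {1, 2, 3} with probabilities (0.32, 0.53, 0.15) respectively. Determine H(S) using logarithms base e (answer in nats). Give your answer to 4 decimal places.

0.9857 nats

H(S) = −Σ p·ln p.
  −(0.32)·ln(0.32) = 0.36462
  −(0.53)·ln(0.53) = 0.33649
  −(0.15)·ln(0.15) = 0.28457
Sum: 0.36462 + 0.33649 + 0.28457 = 0.9857 nats.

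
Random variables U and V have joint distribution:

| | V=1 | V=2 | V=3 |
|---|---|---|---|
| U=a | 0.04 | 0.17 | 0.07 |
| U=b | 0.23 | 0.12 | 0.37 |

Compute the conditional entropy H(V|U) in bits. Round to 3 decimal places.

1.419 bits

Marginals: p(U) = (0.2800, 0.7200), p(V) = (0.2700, 0.2900, 0.4400).
H(V|U) = Σ p(U) · H(V|U=·).
  U=a: p=0.2800, H(V|U=a) = 1.3381
  U=b: p=0.7200, H(V|U=b) = 1.4503
Weighted sum = 1.419 bits.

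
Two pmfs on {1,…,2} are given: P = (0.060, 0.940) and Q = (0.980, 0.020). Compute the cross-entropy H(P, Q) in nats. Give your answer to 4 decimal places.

3.6785 nats

H(P,Q) = −Σ p·ln q.
  −0.060·ln(0.980) = 0.00121
  −0.940·ln(0.020) = 3.67730
H(P,Q) = 3.6785 nats.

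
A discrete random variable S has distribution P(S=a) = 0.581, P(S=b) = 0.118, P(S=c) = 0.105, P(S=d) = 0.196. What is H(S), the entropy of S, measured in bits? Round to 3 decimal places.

1.621 bits

H(S) = −Σ p·log₂ p.
  −(0.581)·log₂(0.581) = 0.4551
  −(0.118)·log₂(0.118) = 0.3638
  −(0.105)·log₂(0.105) = 0.3414
  −(0.196)·log₂(0.196) = 0.4608
Sum: 0.4551 + 0.3638 + 0.3414 + 0.4608 = 1.621 bits.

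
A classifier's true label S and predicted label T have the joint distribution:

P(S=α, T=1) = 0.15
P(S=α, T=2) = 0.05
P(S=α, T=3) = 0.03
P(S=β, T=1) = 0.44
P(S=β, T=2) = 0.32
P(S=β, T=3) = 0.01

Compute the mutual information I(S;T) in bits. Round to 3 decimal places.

Marginals: p(S) = (0.2300, 0.7700), p(T) = (0.5900, 0.3700, 0.0400).
I(S;T) = H(S) + H(T) − H(S,T).
H(S) = 0.7780, H(T) = 1.1656, H(S,T) = 1.8920.
I(S;T) = 0.7780 + 1.1656 − 1.8920 = 0.052 bits.

0.052 bits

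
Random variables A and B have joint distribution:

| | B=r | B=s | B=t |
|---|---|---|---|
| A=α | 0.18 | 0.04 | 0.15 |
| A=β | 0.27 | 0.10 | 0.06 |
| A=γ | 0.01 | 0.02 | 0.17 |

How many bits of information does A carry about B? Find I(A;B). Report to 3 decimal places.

0.246 bits

Marginals: p(A) = (0.3700, 0.4300, 0.2000), p(B) = (0.4600, 0.1600, 0.3800).
I(A;B) = Σ p(x,y)·log₂[p(x,y)/(p(x)p(y))].
  (α,r): 0.18·log₂(1.0576) = 0.0145
  (α,s): 0.04·log₂(0.6757) = -0.0226
  (α,t): 0.15·log₂(1.0669) = 0.0140
  (β,r): 0.27·log₂(1.3650) = 0.1212
  (β,s): 0.10·log₂(1.4535) = 0.0540
  (β,t): 0.06·log₂(0.3672) = -0.0867
  (γ,r): 0.01·log₂(0.1087) = -0.0320
  (γ,s): 0.02·log₂(0.6250) = -0.0136
  (γ,t): 0.17·log₂(2.2368) = 0.1974
Sum = 0.246 bits.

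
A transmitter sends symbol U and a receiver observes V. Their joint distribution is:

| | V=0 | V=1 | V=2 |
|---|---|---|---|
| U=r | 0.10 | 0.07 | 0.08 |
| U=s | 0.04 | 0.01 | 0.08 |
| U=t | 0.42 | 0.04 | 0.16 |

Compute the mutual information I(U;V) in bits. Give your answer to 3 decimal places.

Marginals: p(U) = (0.2500, 0.1300, 0.6200), p(V) = (0.5600, 0.1200, 0.3200).
I(U;V) = H(U) + H(V) − H(U,V).
H(U) = 1.3102, H(V) = 1.3615, H(U,V) = 2.5704.
I(U;V) = 1.3102 + 1.3615 − 2.5704 = 0.101 bits.

0.101 bits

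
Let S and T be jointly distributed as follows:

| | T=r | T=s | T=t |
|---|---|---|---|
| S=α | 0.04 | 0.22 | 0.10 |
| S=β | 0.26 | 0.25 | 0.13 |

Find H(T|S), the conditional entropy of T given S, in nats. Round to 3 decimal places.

Marginals: p(S) = (0.3600, 0.6400), p(T) = (0.3000, 0.4700, 0.2300).
H(T|S) = Σ p(S) · H(T|S=·).
  S=α: p=0.3600, H(T|S=α) = 0.9009
  S=β: p=0.6400, H(T|S=β) = 1.0569
Weighted sum = 1.001 nats.

1.001 nats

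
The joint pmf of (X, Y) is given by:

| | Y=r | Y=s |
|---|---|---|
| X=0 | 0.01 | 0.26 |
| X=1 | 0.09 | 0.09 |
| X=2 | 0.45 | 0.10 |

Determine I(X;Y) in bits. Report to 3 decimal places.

0.375 bits

Marginals: p(X) = (0.2700, 0.1800, 0.5500), p(Y) = (0.5500, 0.4500).
I(X;Y) = Σ p(x,y)·log₂[p(x,y)/(p(x)p(y))].
  (0,r): 0.01·log₂(0.0673) = -0.0389
  (0,s): 0.26·log₂(2.1399) = 0.2854
  (1,r): 0.09·log₂(0.9091) = -0.0124
  (1,s): 0.09·log₂(1.1111) = 0.0137
  (2,r): 0.45·log₂(1.4876) = 0.2578
  (2,s): 0.10·log₂(0.4040) = -0.1307
Sum = 0.375 bits.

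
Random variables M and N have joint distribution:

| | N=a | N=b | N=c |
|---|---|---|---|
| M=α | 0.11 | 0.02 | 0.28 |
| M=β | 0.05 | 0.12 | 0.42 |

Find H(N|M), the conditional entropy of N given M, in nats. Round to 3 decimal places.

Chain rule: H(N|M) = H(M,N) − H(M).
Marginals: p(M) = (0.4100, 0.5900), p(N) = (0.1600, 0.1400, 0.7000).
H(M,N) = 1.4460 nats; H(M) = 0.6769 nats.
H(N|M) = 1.4460 − 0.6769 = 0.769 nats.

0.769 nats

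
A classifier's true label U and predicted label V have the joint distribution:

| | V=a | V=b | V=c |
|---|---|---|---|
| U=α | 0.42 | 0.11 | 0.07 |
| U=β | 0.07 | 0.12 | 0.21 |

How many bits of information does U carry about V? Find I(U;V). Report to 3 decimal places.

Marginals: p(U) = (0.6000, 0.4000), p(V) = (0.4900, 0.2300, 0.2800).
I(U;V) = Σ p(x,y)·log₂[p(x,y)/(p(x)p(y))].
  (α,a): 0.42·log₂(1.4286) = 0.2161
  (α,b): 0.11·log₂(0.7971) = -0.0360
  (α,c): 0.07·log₂(0.4167) = -0.0884
  (β,a): 0.07·log₂(0.3571) = -0.1040
  (β,b): 0.12·log₂(1.3043) = 0.0460
  (β,c): 0.21·log₂(1.8750) = 0.1904
Sum = 0.224 bits.

0.224 bits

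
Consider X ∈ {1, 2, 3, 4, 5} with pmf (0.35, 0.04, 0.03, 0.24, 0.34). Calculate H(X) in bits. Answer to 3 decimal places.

1.891 bits

H(X) = −Σ p·log₂ p.
  −(0.35)·log₂(0.35) = 0.5301
  −(0.04)·log₂(0.04) = 0.1858
  −(0.03)·log₂(0.03) = 0.1518
  −(0.24)·log₂(0.24) = 0.4941
  −(0.34)·log₂(0.34) = 0.5292
Sum: 0.5301 + 0.1858 + 0.1518 + 0.4941 + 0.5292 = 1.891 bits.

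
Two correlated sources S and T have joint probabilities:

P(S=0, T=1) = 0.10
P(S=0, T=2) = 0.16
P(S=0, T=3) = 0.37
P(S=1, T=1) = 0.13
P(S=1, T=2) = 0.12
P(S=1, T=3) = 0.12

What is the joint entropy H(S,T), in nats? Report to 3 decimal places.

1.665 nats

H(S,T) = −Σ p(x,y)·ln p(x,y) over all 6 cells.
  cell (0,1): −0.10·ln0.10 = 0.2303
  cell (0,2): −0.16·ln0.16 = 0.2932
  cell (0,3): −0.37·ln0.37 = 0.3679
  cell (1,1): −0.13·ln0.13 = 0.2652
  cell (1,2): −0.12·ln0.12 = 0.2544
  cell (1,3): −0.12·ln0.12 = 0.2544
Sum = 1.665 nats.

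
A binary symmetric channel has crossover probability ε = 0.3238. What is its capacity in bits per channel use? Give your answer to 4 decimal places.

0.0915 bits

Binary symmetric channel: C = 1 − h₂(ε) where h₂ is the binary entropy function.
h₂(0.3238) = −0.3238·log₂0.3238 − 0.6762·log₂0.6762 = 0.9085.
C = 1 − 0.9085 = 0.0915 bits per channel use.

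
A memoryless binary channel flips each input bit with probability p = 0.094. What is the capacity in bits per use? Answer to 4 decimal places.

0.5503 bits

Binary symmetric channel: C = 1 − h₂(ε) where h₂ is the binary entropy function.
h₂(0.094) = −0.094·log₂0.094 − 0.906·log₂0.906 = 0.4497.
C = 1 − 0.4497 = 0.5503 bits per channel use.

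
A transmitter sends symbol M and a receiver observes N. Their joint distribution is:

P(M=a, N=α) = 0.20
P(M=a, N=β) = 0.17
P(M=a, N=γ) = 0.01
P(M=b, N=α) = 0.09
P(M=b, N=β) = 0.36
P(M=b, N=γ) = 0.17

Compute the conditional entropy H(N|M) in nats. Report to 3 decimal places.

0.891 nats

Chain rule: H(N|M) = H(M,N) − H(M).
Marginals: p(M) = (0.3800, 0.6200), p(N) = (0.2900, 0.5300, 0.1800).
H(M,N) = 1.5549 nats; H(M) = 0.6641 nats.
H(N|M) = 1.5549 − 0.6641 = 0.891 nats.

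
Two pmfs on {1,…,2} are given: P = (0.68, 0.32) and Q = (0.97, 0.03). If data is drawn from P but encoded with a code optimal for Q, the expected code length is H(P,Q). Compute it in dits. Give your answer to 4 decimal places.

0.4963 dits

H(P,Q) = −Σ p·log₁₀ q.
  −0.68·log₁₀(0.97) = 0.00900
  −0.32·log₁₀(0.03) = 0.48732
H(P,Q) = 0.4963 dits.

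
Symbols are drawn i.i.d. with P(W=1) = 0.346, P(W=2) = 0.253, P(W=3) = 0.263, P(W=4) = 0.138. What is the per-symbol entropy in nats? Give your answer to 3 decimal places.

H(W) = −Σ p·ln p.
  −(0.346)·ln(0.346) = 0.3672
  −(0.253)·ln(0.253) = 0.3477
  −(0.263)·ln(0.263) = 0.3513
  −(0.138)·ln(0.138) = 0.2733
Sum: 0.3672 + 0.3477 + 0.3513 + 0.2733 = 1.340 nats.

1.340 nats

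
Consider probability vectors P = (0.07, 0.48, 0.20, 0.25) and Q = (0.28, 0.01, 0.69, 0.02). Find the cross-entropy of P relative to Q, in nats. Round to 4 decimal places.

H(P,Q) = −Σ p·ln q.
  −0.07·ln(0.28) = 0.08911
  −0.48·ln(0.01) = 2.21048
  −0.20·ln(0.69) = 0.07421
  −0.25·ln(0.02) = 0.97801
H(P,Q) = 3.3518 nats.

3.3518 nats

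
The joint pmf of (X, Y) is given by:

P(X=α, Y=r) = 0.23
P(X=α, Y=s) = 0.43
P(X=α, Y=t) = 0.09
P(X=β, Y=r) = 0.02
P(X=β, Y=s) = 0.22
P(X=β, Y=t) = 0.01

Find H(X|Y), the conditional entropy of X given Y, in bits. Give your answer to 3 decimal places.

Marginals: p(X) = (0.7500, 0.2500), p(Y) = (0.2500, 0.6500, 0.1000).
H(X|Y) = Σ p(Y) · H(X|Y=·).
  Y=r: p=0.2500, H(X|Y=r) = 0.4022
  Y=s: p=0.6500, H(X|Y=s) = 0.9233
  Y=t: p=0.1000, H(X|Y=t) = 0.4690
Weighted sum = 0.748 bits.

0.748 bits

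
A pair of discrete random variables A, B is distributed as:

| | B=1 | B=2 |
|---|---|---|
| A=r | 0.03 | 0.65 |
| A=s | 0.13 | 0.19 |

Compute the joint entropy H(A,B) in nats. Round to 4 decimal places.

H(A,B) = −Σ p(x,y)·ln p(x,y) over all 4 cells.
  cell (r,1): −0.03·ln0.03 = 0.10520
  cell (r,2): −0.65·ln0.65 = 0.28001
  cell (s,1): −0.13·ln0.13 = 0.26523
  cell (s,2): −0.19·ln0.19 = 0.31554
Sum = 0.9660 nats.

0.9660 nats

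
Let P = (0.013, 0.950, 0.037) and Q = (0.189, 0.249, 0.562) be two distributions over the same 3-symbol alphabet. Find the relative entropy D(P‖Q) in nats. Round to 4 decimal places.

1.1366 nats

D(P‖Q) = Σ p·ln(p/q).
  0.013·ln(0.013/0.189) = -0.03480
  0.950·ln(0.950/0.249) = 1.27206
  0.037·ln(0.037/0.562) = -0.10066
D(P‖Q) = 1.1366 nats.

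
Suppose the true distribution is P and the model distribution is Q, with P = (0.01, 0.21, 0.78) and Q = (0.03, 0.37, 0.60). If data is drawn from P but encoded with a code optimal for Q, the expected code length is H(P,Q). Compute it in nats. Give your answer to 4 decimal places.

H(P,Q) = −Σ p·ln q.
  −0.01·ln(0.03) = 0.03507
  −0.21·ln(0.37) = 0.20879
  −0.78·ln(0.60) = 0.39844
H(P,Q) = 0.6423 nats.

0.6423 nats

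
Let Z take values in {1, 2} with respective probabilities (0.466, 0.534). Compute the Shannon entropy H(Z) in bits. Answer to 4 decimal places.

0.9967 bits

H(Z) = −Σ p·log₂ p.
  −(0.466)·log₂(0.466) = 0.51334
  −(0.534)·log₂(0.534) = 0.48332
Sum: 0.51334 + 0.48332 = 0.9967 bits.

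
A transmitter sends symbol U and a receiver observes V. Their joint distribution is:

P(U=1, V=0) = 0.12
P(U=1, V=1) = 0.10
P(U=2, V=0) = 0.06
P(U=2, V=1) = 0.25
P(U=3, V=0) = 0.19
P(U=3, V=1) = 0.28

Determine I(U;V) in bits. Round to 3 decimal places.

Marginals: p(U) = (0.2200, 0.3100, 0.4700), p(V) = (0.3700, 0.6300).
I(U;V) = Σ p(x,y)·log₂[p(x,y)/(p(x)p(y))].
  (1,0): 0.12·log₂(1.4742) = 0.0672
  (1,1): 0.10·log₂(0.7215) = -0.0471
  (2,0): 0.06·log₂(0.5231) = -0.0561
  (2,1): 0.25·log₂(1.2801) = 0.0891
  (3,0): 0.19·log₂(1.0926) = 0.0243
  (3,1): 0.28·log₂(0.9456) = -0.0226
Sum = 0.055 bits.

0.055 bits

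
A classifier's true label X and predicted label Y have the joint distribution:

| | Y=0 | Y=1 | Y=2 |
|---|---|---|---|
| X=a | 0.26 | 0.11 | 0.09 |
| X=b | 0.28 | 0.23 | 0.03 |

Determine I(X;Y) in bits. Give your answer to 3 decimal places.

0.050 bits

Marginals: p(X) = (0.4600, 0.5400), p(Y) = (0.5400, 0.3400, 0.1200).
I(X;Y) = H(X) + H(Y) − H(X,Y).
H(X) = 0.9954, H(Y) = 1.3763, H(X,Y) = 2.3219.
I(X;Y) = 0.9954 + 1.3763 − 2.3219 = 0.050 bits.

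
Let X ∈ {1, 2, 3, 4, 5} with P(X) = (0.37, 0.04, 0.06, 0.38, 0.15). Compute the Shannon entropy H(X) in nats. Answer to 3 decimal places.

1.318 nats

H(X) = −Σ p·ln p.
  −(0.37)·ln(0.37) = 0.3679
  −(0.04)·ln(0.04) = 0.1288
  −(0.06)·ln(0.06) = 0.1688
  −(0.38)·ln(0.38) = 0.3677
  −(0.15)·ln(0.15) = 0.2846
Sum: 0.3679 + 0.1288 + 0.1688 + 0.3677 + 0.2846 = 1.318 nats.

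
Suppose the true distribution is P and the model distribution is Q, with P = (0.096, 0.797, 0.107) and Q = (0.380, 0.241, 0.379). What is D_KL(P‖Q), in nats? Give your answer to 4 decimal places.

D(P‖Q) = Σ p·ln(p/q).
  0.096·ln(0.096/0.380) = -0.13208
  0.797·ln(0.797/0.241) = 0.95326
  0.107·ln(0.107/0.379) = -0.13532
D(P‖Q) = 0.6859 nats.

0.6859 nats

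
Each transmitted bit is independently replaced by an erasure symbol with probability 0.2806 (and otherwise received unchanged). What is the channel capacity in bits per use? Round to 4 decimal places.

0.7194 bits

Binary erasure channel: capacity C = 1 − ε.
C = 1 − 0.2806 = 0.7194 bits per channel use.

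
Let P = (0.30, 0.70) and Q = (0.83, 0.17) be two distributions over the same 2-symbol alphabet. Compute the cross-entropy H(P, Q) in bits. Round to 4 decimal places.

1.8701 bits

H(P,Q) = −Σ p·log₂ q.
  −0.30·log₂(0.83) = 0.08065
  −0.70·log₂(0.17) = 1.78948
H(P,Q) = 1.8701 bits.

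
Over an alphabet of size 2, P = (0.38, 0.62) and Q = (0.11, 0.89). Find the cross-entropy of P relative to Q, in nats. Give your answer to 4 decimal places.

0.9110 nats

H(P,Q) = −Σ p·ln q.
  −0.38·ln(0.11) = 0.83876
  −0.62·ln(0.89) = 0.07225
H(P,Q) = 0.9110 nats.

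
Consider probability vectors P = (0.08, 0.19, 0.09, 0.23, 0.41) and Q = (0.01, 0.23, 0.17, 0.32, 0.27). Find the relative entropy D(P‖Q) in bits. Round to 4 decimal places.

0.2426 bits

D(P‖Q) = Σ p·log₂(p/q).
  0.08·log₂(0.08/0.01) = 0.24000
  0.19·log₂(0.19/0.23) = -0.05237
  0.09·log₂(0.09/0.17) = -0.08258
  0.23·log₂(0.23/0.32) = -0.10958
  0.41·log₂(0.41/0.27) = 0.24709
D(P‖Q) = 0.2426 bits.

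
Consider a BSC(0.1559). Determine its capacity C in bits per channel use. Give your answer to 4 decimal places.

Binary symmetric channel: C = 1 − h₂(ε) where h₂ is the binary entropy function.
h₂(0.1559) = −0.1559·log₂0.1559 − 0.8441·log₂0.8441 = 0.6244.
C = 1 − 0.6244 = 0.3756 bits per channel use.

0.3756 bits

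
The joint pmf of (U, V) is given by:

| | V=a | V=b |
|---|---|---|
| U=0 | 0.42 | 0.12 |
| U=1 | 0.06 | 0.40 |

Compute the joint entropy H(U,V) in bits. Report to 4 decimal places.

H(U,V) = −Σ p(x,y)·log₂ p(x,y) over all 4 cells.
  cell (0,a): −0.42·log₂0.42 = 0.52565
  cell (0,b): −0.12·log₂0.12 = 0.36707
  cell (1,a): −0.06·log₂0.06 = 0.24353
  cell (1,b): −0.40·log₂0.40 = 0.52877
Sum = 1.6650 bits.

1.6650 bits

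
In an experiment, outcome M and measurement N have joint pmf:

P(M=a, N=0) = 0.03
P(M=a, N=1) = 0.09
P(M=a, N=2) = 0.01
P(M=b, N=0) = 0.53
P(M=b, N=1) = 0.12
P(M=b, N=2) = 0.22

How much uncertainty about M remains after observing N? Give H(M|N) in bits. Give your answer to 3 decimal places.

0.435 bits

Chain rule: H(M|N) = H(M,N) − H(N).
Marginals: p(M) = (0.1300, 0.8700), p(N) = (0.5600, 0.2100, 0.2300).
H(M,N) = 1.8639 bits; H(N) = 1.4289 bits.
H(M|N) = 1.8639 − 1.4289 = 0.435 bits.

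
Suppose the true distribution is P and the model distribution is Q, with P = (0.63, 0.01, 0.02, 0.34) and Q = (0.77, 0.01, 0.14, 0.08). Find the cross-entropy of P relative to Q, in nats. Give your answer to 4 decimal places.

1.1088 nats

H(P,Q) = −Σ p·ln q.
  −0.63·ln(0.77) = 0.16466
  −0.01·ln(0.01) = 0.04605
  −0.02·ln(0.14) = 0.03932
  −0.34·ln(0.08) = 0.85875
H(P,Q) = 1.1088 nats.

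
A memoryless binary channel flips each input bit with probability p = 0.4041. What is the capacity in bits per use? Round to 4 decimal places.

Binary symmetric channel: C = 1 − h₂(ε) where h₂ is the binary entropy function.
h₂(0.4041) = −0.4041·log₂0.4041 − 0.5959·log₂0.5959 = 0.9733.
C = 1 − 0.9733 = 0.0267 bits per channel use.

0.0267 bits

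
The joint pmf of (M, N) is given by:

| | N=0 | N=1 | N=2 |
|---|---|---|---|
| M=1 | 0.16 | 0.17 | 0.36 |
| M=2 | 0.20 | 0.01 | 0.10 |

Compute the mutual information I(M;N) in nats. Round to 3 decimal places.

0.092 nats

Marginals: p(M) = (0.6900, 0.3100), p(N) = (0.3600, 0.1800, 0.4600).
I(M;N) = H(M) + H(N) − H(M,N).
H(M) = 0.6191, H(N) = 1.0337, H(M,N) = 1.5604.
I(M;N) = 0.6191 + 1.0337 − 1.5604 = 0.092 nats.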